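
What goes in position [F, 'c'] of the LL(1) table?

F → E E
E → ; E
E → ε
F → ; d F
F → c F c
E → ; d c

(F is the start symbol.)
F → E E, F → c F c

To find M[F, 'c'], we find productions for F where 'c' is in the predict set (PREDICT(N → α) = (FIRST(α) \ {ε}) ∪ (FOLLOW(N) if α ⇒* ε)).

Relevant sets:
  FIRST(E) = { ';', ε }
  FOLLOW(F) = { $, 'c' }

F → E E: PREDICT = { $, ';', 'c' }
  'c' is in predict set, so this production goes in M[F, 'c']
F → ; d F: PREDICT = { ';' }
F → c F c: PREDICT = { 'c' }
  'c' is in predict set, so this production goes in M[F, 'c']

M[F, 'c'] = F → E E, F → c F c  (a multiply-defined cell — the grammar is not LL(1))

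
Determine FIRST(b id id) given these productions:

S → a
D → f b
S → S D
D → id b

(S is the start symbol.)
{ 'b' }

To compute FIRST(b id id), process the symbols left to right:
Symbol b is a terminal. Add 'b' and stop.
FIRST(b id id) = { 'b' }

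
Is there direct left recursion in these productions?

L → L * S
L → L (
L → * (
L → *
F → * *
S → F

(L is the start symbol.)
Direct left recursion occurs when N → N α for some non-terminal N (the right-hand side begins with the left-hand side itself).

L → L * S: LEFT RECURSIVE (starts with L)
L → L (: LEFT RECURSIVE (starts with L)
L → * (: starts with '*'
L → *: starts with '*'
F → * *: starts with '*'
S → F: starts with F

The grammar has direct left recursion on: L.

Answer: Yes, L is left-recursive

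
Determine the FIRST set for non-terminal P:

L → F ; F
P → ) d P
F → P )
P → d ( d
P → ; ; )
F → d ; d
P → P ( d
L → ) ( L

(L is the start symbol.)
{ ')', ';', 'd' }

From P → ) d P:
  - ')' is a terminal: add ')' and stop
From P → d ( d:
  - d is a terminal: add 'd' and stop
From P → ; ; ):
  - ';' is a terminal: add ';' and stop
From P → P ( d:
  - P is the symbol being defined: contributes nothing new
    P is not nullable, so stop

Collecting: FIRST(P) = { ')', ';', 'd' }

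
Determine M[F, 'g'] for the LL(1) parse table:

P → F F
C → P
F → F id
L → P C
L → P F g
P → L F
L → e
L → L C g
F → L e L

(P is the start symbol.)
Empty (error entry)

To find M[F, 'g'], we find productions for F where 'g' is in the predict set (PREDICT(N → α) = (FIRST(α) \ {ε}) ∪ (FOLLOW(N) if α ⇒* ε)).

Relevant sets:
  FIRST(F) = { 'e' }
  FIRST(L) = { 'e' }

F → F id: PREDICT = { 'e' }
F → L e L: PREDICT = { 'e' }

M[F, 'g'] is empty (no production applies)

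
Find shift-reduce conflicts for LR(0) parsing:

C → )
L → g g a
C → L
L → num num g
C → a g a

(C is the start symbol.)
A shift-reduce conflict occurs when an LR(0) state has both:
  - a complete (reduce) item [A → α .] (dot at the end), and
  - a shift item [B → β . c γ] (dot before a terminal).

Augment with C' → C and build the canonical LR(0) collection (I0 = CLOSURE({[C' → . C]}), then GOTO on every symbol after a dot until no new states appear). It has 13 states:
  I0: { [C → . )], [C → . L], [C → . a g a], [C' → . C], [L → . g g a], [L → . num num g] }  — shift
  I1: { [C → ) .] }  — reduce
  I2: { [C' → C .] }  — accept
  I3: { [C → L .] }  — reduce
  I4: { [C → a . g a] }  — shift
  I5: { [L → g . g a] }  — shift
  I6: { [L → num . num g] }  — shift
  I7: { [L → num num . g] }  — shift
  I8: { [L → num num g .] }  — reduce
  I9: { [L → g g . a] }  — shift
  I10: { [L → g g a .] }  — reduce
  I11: { [C → a g . a] }  — shift
  I12: { [C → a g a .] }  — reduce

No state contains both a complete item and a shift item.

Answer: No shift-reduce conflicts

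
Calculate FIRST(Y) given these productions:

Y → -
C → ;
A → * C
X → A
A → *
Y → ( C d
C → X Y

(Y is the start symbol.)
From Y → -:
  - '-' is a terminal: add '-' and stop
From Y → ( C d:
  - '(' is a terminal: add '(' and stop

Collecting: FIRST(Y) = { '(', '-' }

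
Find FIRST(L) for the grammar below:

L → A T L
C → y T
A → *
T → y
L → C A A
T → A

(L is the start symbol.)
To compute FIRST(L), examine every production with L on the left-hand side, reading each right-hand side left to right until a non-nullable symbol is reached.

FIRST sets of the other non-terminals involved (by the same procedure, iterated to a fixed point):
  FIRST(A) = { '*' }
  FIRST(C) = { 'y' }

From L → A T L:
  - A is a non-terminal: add FIRST(A) \ {ε} = { '*' }
    A is not nullable, so stop
From L → C A A:
  - C is a non-terminal: add FIRST(C) \ {ε} = { 'y' }
    C is not nullable, so stop

Collecting: FIRST(L) = { '*', 'y' }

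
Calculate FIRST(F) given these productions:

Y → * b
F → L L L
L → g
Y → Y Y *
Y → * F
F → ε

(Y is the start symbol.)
{ 'g', ε }

To compute FIRST(F), examine every production with F on the left-hand side, reading each right-hand side left to right until a non-nullable symbol is reached.

FIRST sets of the other non-terminals involved (by the same procedure, iterated to a fixed point):
  FIRST(L) = { 'g' }

From F → L L L:
  - L is a non-terminal: add FIRST(L) \ {ε} = { 'g' }
    L is not nullable, so stop
From F → ε:
  - ε-production, so ε ∈ FIRST(F)

Collecting: FIRST(F) = { 'g', ε }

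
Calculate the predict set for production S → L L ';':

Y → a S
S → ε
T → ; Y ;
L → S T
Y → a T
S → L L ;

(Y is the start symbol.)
PREDICT(S → L L ';') = (FIRST(RHS) \ {ε}) ∪ (FOLLOW(S) if ε ∈ FIRST(RHS), i.e. RHS ⇒* ε)
FIRST(L) = { ';' }
FIRST(L L ';') = { ';' }
ε ∉ FIRST(L L ';'), so FOLLOW(S) is not added.
PREDICT(S → L L ';') = { ';' }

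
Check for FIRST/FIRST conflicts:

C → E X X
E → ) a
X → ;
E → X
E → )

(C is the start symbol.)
Yes. E → ')' a / E → ')' on { ')' }

FIRST sets of the non-terminals at (or reachable through a nullable prefix from) the front of some alternative:
  FIRST(X) = { ';' }

Productions for E:
  E → ) a: FIRST = { ')' }
  E → X: FIRST = { ';' }
  E → ): FIRST = { ')' }
C, X have only one production, so no FIRST/FIRST conflict is possible there.

Conflict for E: E → ) a and E → )
  Overlap: { ')' }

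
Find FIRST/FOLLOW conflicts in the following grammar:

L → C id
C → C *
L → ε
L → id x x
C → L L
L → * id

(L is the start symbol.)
A FIRST/FOLLOW conflict occurs when a non-terminal N has a nullable alternative N → β (β ⇒* ε) and another alternative N → α with FIRST(α) ∩ FOLLOW(N) ≠ ∅: on such a lookahead the parser cannot decide between expanding α and letting N vanish via β.

Nullable non-terminals: C, L.
FIRST sets used below: FIRST(C) = { '*', 'id', ε }, FIRST(L) = { '*', 'id', ε }

C: nullable alternative(s) C → L L; FOLLOW(C) = { '*', 'id' }
  C → C *: FIRST \ {ε} = { '*', 'id' } — overlaps FOLLOW(C) on { '*', 'id' }: CONFLICT
  C → L L: FIRST \ {ε} = { '*', 'id' } — this is the only nullable alternative, skip

L: nullable alternative(s) L → ε; FOLLOW(L) = { $, '*', 'id' }
  L → C id: FIRST \ {ε} = { '*', 'id' } — overlaps FOLLOW(L) on { '*', 'id' }: CONFLICT
  L → ε: FIRST \ {ε} = { } — this is the only nullable alternative, skip
  L → id x x: FIRST \ {ε} = { 'id' } — overlaps FOLLOW(L) on { 'id' }: CONFLICT
  L → * id: FIRST \ {ε} = { '*' } — overlaps FOLLOW(L) on { '*' }: CONFLICT

So the grammar has 4 FIRST/FOLLOW conflicts (marked CONFLICT above).

Answer: Yes. L → C id with FOLLOW(L) on { '*', 'id' }; L → id x x with FOLLOW(L) on { 'id' }; L → '*' id with FOLLOW(L) on { '*' }; C → C '*' with FOLLOW(C) on { '*', 'id' }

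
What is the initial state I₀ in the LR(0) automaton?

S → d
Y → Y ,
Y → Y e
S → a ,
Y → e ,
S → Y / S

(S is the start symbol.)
{ [S → . Y / S], [S → . a ,], [S → . d], [S' → . S], [Y → . Y ,], [Y → . Y e], [Y → . e ,] }

First, augment the grammar with S' → S
I₀ = CLOSURE({ [S' → . S] }):
  [S' → . S] has the dot before S: add [S → . d], [S → . a ,], [S → . Y / S]
  [S → . Y / S] has the dot before Y: add [Y → . Y ,], [Y → . Y e], [Y → . e ,]
No further items can be added.

I₀ = { [S → . Y / S], [S → . a ,], [S → . d], [S' → . S], [Y → . Y ,], [Y → . Y e], [Y → . e ,] }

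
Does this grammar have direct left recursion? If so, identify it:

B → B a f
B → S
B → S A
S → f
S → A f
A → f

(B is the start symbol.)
Yes, B is left-recursive

B → B a f: LEFT RECURSIVE (starts with B)
B → S: starts with S
B → S A: starts with S
S → f: starts with f
S → A f: starts with A
A → f: starts with f

The grammar has direct left recursion on: B.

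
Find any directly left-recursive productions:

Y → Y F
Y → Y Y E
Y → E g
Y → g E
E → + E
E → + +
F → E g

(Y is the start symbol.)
Yes, Y is left-recursive

Direct left recursion occurs when N → N α for some non-terminal N (the right-hand side begins with the left-hand side itself).

Y → Y F: LEFT RECURSIVE (starts with Y)
Y → Y Y E: LEFT RECURSIVE (starts with Y)
Y → E g: starts with E
Y → g E: starts with g
E → + E: starts with '+'
E → + +: starts with '+'
F → E g: starts with E

The grammar has direct left recursion on: Y.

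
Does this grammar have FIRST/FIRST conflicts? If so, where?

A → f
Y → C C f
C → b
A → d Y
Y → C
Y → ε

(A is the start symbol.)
Yes. Y → C C f / Y → C on { 'b' }

FIRST sets of the non-terminals at (or reachable through a nullable prefix from) the front of some alternative:
  FIRST(C) = { 'b' }

Productions for A:
  A → f: FIRST = { 'f' }
  A → d Y: FIRST = { 'd' }
Productions for Y:
  Y → C C f: FIRST = { 'b' }
  Y → C: FIRST = { 'b' }
  Y → ε: FIRST = { ε }
C has only one production, so no FIRST/FIRST conflict is possible there.

Conflict for Y: Y → C C f and Y → C
  Overlap: { 'b' }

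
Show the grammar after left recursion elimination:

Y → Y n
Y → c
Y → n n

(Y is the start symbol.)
Y → c Y'
Y → n n Y'
Y' → n Y'
Y' → ε

Y is directly left-recursive. The standard transformation for
  A → A α₁ | ... | A α_m | β₁ | ... | β_n
is
  A  → β₁ A' | ... | β_n A'
  A' → α₁ A' | ... | α_m A' | ε

Y → c becomes Y → c Y'
Y → n n becomes Y → n n Y'
Y → Y n becomes Y' → n Y'
Add Y' → ε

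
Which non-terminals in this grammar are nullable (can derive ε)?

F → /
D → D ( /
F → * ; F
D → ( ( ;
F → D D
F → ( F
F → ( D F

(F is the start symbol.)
None

A non-terminal is nullable if it can derive ε (the empty string): either it has an ε-production, or it has a production whose right-hand side consists entirely of nullable non-terminals.

There are no ε-productions, so no non-terminal can derive ε.
No non-terminals are nullable.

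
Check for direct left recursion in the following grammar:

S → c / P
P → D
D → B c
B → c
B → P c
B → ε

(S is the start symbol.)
No direct left recursion

S → c / P: starts with c
P → D: starts with D
D → B c: starts with B
B → c: starts with c
B → P c: starts with P
B → ε: starts with ε

No direct left recursion found.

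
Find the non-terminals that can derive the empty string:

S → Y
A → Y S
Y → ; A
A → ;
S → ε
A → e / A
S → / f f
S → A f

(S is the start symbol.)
{ 'S' }

ε-productions: S → ε
So S is immediately nullable.
No further non-terminal can be added: every production for the remaining non-terminals contains a terminal or a non-nullable non-terminal.
Nullable = { 'S' }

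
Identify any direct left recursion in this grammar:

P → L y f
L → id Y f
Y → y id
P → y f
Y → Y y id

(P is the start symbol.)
Direct left recursion occurs when N → N α for some non-terminal N (the right-hand side begins with the left-hand side itself).

P → L y f: starts with L
L → id Y f: starts with id
Y → y id: starts with y
P → y f: starts with y
Y → Y y id: LEFT RECURSIVE (starts with Y)

The grammar has direct left recursion on: Y.

Answer: Yes, Y is left-recursive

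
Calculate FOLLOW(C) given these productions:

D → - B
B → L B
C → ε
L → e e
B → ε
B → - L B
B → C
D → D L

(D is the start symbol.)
{ $, 'e' }

In B → C: C is at the end, add FOLLOW(B)

The FOLLOW sets referred to above (computed the same way, to a fixed point):
  FOLLOW(B) = { $, 'e' }

Taking the union: FOLLOW(C) = { $, 'e' }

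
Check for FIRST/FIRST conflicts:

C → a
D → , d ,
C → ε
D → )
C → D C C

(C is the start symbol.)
FIRST sets of the non-terminals at (or reachable through a nullable prefix from) the front of some alternative:
  FIRST(D) = { ')', ',' }

Productions for C:
  C → a: FIRST = { 'a' }
  C → ε: FIRST = { ε }
  C → D C C: FIRST = { ')', ',' }
Productions for D:
  D → , d ,: FIRST = { ',' }
  D → ): FIRST = { ')' }

All alternatives of each non-terminal have pairwise disjoint FIRST sets.

Answer: No FIRST/FIRST conflicts.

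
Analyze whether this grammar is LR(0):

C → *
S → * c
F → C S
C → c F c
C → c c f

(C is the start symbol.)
Yes, the grammar is LR(0)

A grammar is LR(0) if no state in the canonical LR(0) collection has:
  - both a shift item (dot before a terminal) and a complete item (shift-reduce conflict), or
  - two or more complete items (reduce-reduce conflict; the accept item [C' → C .] counts as a complete item here).

Augment with C' → C and build the canonical LR(0) collection (I0 = CLOSURE({[C' → . C]}), then GOTO on every symbol after a dot until no new states appear). It has 12 states:
  I0: { [C → . *], [C → . c F c], [C → . c c f], [C' → . C] }  — shift
  I1: { [C → * .] }  — reduce
  I2: { [C' → C .] }  — accept
  I3: { [C → . *], [C → . c F c], [C → . c c f], [C → c . F c], [C → c . c f], [F → . C S] }  — shift
  I4: { [F → C . S], [S → . * c] }  — shift
  I5: { [C → c F . c] }  — shift
  I6: { [C → . *], [C → . c F c], [C → . c c f], [C → c . F c], [C → c . c f], [C → c c . f], [F → . C S] }  — shift
  I7: { [C → c c f .] }  — reduce
  I8: { [C → c F c .] }  — reduce
  I9: { [S → * . c] }  — shift
  I10: { [F → C S .] }  — reduce
  I11: { [S → * c .] }  — reduce

Every state is either a pure shift/goto state or contains exactly one complete item and nothing to shift — no conflicts. The grammar is LR(0).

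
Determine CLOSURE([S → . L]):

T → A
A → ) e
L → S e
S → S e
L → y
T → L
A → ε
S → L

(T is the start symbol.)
To compute CLOSURE, for each item [A → α.Bβ] where B is a non-terminal, add [B → .γ] for all productions B → γ; repeat for the newly added items until nothing changes.

Start with: [S → . L]
  [S → . L] has the dot before L: add [L → . S e], [L → . y]
  [L → . S e] has the dot before S: add [S → . S e]
No further items can be added.

CLOSURE = { [L → . S e], [L → . y], [S → . L], [S → . S e] }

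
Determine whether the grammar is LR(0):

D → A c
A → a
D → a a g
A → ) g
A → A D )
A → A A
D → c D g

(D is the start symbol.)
A grammar is LR(0) if no state in the canonical LR(0) collection has:
  - both a shift item (dot before a terminal) and a complete item (shift-reduce conflict), or
  - two or more complete items (reduce-reduce conflict; the accept item [D' → D .] counts as a complete item here).

Augment with D' → D and build the canonical LR(0) collection (I0 = CLOSURE({[D' → . D]}), then GOTO on every symbol after a dot until no new states appear). It has 15 states:
  I0: { [A → . ) g], [A → . A A], [A → . A D )], [A → . a], [D → . A c], [D → . a a g], [D → . c D g], [D' → . D] }  — shift
  I1: { [A → ) . g] }  — shift
  I2: { [A → . ) g], [A → . A A], [A → . A D )], [A → . a], [A → A . A], [A → A . D )], [D → . A c], [D → . a a g], [D → . c D g], [D → A . c] }  — shift
  I3: { [D' → D .] }  — accept
  I4: { [A → a .], [D → a . a g] }  — shift, reduce
  I5: { [A → . ) g], [A → . A A], [A → . A D )], [A → . a], [D → . A c], [D → . a a g], [D → . c D g], [D → c . D g] }  — shift
  I6: { [D → c D . g] }  — shift
  I7: { [D → c D g .] }  — reduce
  I8: { [D → a a . g] }  — shift
  I9: { [D → a a g .] }  — reduce
  I10: { [A → . ) g], [A → . A A], [A → . A D )], [A → . a], [A → A . A], [A → A . D )], [A → A A .], [D → . A c], [D → . a a g], [D → . c D g], [D → A . c] }  — shift, reduce
  I11: { [A → A D . )] }  — shift
  I12: { [A → . ) g], [A → . A A], [A → . A D )], [A → . a], [D → . A c], [D → . a a g], [D → . c D g], [D → A c .], [D → c . D g] }  — shift, reduce
  I13: { [A → A D ) .] }  — reduce
  I14: { [A → ) g .] }  — reduce

Conflict in state I4:
  Shift-reduce conflict between [A → a .] and [D → a . a g]
So the grammar is NOT LR(0).

Answer: No. Shift-reduce conflict between [A → a .] and [D → a . a g]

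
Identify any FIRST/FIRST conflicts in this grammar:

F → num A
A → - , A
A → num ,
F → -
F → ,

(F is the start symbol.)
Productions for F:
  F → num A: FIRST = { 'num' }
  F → -: FIRST = { '-' }
  F → ,: FIRST = { ',' }
Productions for A:
  A → - , A: FIRST = { '-' }
  A → num ,: FIRST = { 'num' }

All alternatives of each non-terminal have pairwise disjoint FIRST sets.

Answer: No FIRST/FIRST conflicts.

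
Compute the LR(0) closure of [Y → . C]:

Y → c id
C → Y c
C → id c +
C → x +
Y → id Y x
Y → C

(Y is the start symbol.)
{ [C → . Y c], [C → . id c +], [C → . x +], [Y → . C], [Y → . c id], [Y → . id Y x] }

Start with: [Y → . C]
  [Y → . C] has the dot before C: add [C → . Y c], [C → . id c +], [C → . x +]
  [C → . Y c] has the dot before Y: add [Y → . c id], [Y → . id Y x]
No further items can be added.

CLOSURE = { [C → . Y c], [C → . id c +], [C → . x +], [Y → . C], [Y → . c id], [Y → . id Y x] }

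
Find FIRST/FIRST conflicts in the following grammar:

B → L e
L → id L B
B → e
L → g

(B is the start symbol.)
No FIRST/FIRST conflicts.

A FIRST/FIRST conflict occurs when two productions N → α and N → β for the same non-terminal have FIRST(α) ∩ FIRST(β) ≠ ∅ (with ε ∈ FIRST of a nullable right-hand side, so two nullable alternatives also conflict).

FIRST sets of the non-terminals at (or reachable through a nullable prefix from) the front of some alternative:
  FIRST(L) = { 'g', 'id' }

Productions for B:
  B → L e: FIRST = { 'g', 'id' }
  B → e: FIRST = { 'e' }
Productions for L:
  L → id L B: FIRST = { 'id' }
  L → g: FIRST = { 'g' }

All alternatives of each non-terminal have pairwise disjoint FIRST sets.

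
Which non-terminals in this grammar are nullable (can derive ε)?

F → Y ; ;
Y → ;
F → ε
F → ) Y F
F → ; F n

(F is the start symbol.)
{ 'F' }

A non-terminal is nullable if it can derive ε (the empty string): either it has an ε-production, or it has a production whose right-hand side consists entirely of nullable non-terminals.

ε-productions: F → ε
So F is immediately nullable.
No further non-terminal can be added: every production for the remaining non-terminals contains a terminal or a non-nullable non-terminal.
Nullable = { 'F' }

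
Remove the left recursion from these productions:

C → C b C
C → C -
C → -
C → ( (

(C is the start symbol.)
C is directly left-recursive. The standard transformation for
  A → A α₁ | ... | A α_m | β₁ | ... | β_n
is
  A  → β₁ A' | ... | β_n A'
  A' → α₁ A' | ... | α_m A' | ε

C → - becomes C → - C'
C → ( ( becomes C → ( ( C'
C → C b C becomes C' → b C C'
C → C - becomes C' → - C'
Add C' → ε

Resulting grammar:
C → - C'
C → ( ( C'
C' → b C C'
C' → - C'
C' → ε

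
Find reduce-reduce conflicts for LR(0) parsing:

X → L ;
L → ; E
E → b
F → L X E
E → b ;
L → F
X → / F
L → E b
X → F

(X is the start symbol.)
Augment with X' → X and build the canonical LR(0) collection (I0 = CLOSURE({[X' → . X]}), then GOTO on every symbol after a dot until no new states appear). It has 16 states:
  I0: { [E → . b ;], [E → . b], [F → . L X E], [L → . ; E], [L → . E b], [L → . F], [X → . / F], [X → . F], [X → . L ;], [X' → . X] }  — shift
  I1: { [E → . b ;], [E → . b], [F → . L X E], [L → . ; E], [L → . E b], [L → . F], [X → / . F] }  — shift
  I2: { [E → . b ;], [E → . b], [L → ; . E] }  — shift
  I3: { [L → E . b] }  — shift
  I4: { [L → F .], [X → F .] }  — 2 reduces
  I5: { [E → . b ;], [E → . b], [F → . L X E], [F → L . X E], [L → . ; E], [L → . E b], [L → . F], [X → . / F], [X → . F], [X → . L ;], [X → L . ;] }  — shift
  I6: { [X' → X .] }  — accept
  I7: { [E → b . ;], [E → b .] }  — shift, reduce
  I8: { [E → b ; .] }  — reduce
  I9: { [E → . b ;], [E → . b], [L → ; . E], [X → L ; .] }  — shift, reduce
  I10: { [E → . b ;], [E → . b], [F → L X . E] }  — shift
  I11: { [F → L X E .] }  — reduce
  I12: { [L → ; E .] }  — reduce
  I13: { [L → E b .] }  — reduce
  I14: { [L → F .], [X → / F .] }  — 2 reduces
  I15: { [E → . b ;], [E → . b], [F → . L X E], [F → L . X E], [L → . ; E], [L → . E b], [L → . F], [X → . / F], [X → . F], [X → . L ;] }  — shift

I4 contains complete items [L → F .], [X → F .] — reduce-reduce conflict.
I14 contains complete items [L → F .], [X → / F .] — reduce-reduce conflict.

Answer: Yes — I4: [L → F .] vs [X → F .]; I14: [L → F .] vs [X → / F .]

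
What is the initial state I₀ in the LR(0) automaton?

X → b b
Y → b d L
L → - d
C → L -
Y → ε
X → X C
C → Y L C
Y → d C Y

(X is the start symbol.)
{ [X → . X C], [X → . b b], [X' → . X] }

First, augment the grammar with X' → X
I₀ = CLOSURE({ [X' → . X] }):
  [X' → . X] has the dot before X: add [X → . b b], [X → . X C]
No further items can be added.

I₀ = { [X → . X C], [X → . b b], [X' → . X] }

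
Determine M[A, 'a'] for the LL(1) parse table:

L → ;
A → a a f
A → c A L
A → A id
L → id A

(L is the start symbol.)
A → a a f, A → A id

To find M[A, 'a'], we find productions for A where 'a' is in the predict set (PREDICT(N → α) = (FIRST(α) \ {ε}) ∪ (FOLLOW(N) if α ⇒* ε)).

Relevant sets:
  FIRST(A) = { 'a', 'c' }

A → a a f: PREDICT = { 'a' }
  'a' is in predict set, so this production goes in M[A, 'a']
A → c A L: PREDICT = { 'c' }
A → A id: PREDICT = { 'a', 'c' }
  'a' is in predict set, so this production goes in M[A, 'a']

M[A, 'a'] = A → a a f, A → A id  (a multiply-defined cell — the grammar is not LL(1))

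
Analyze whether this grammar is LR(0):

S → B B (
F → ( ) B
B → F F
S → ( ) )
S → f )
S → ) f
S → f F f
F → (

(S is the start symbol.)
A grammar is LR(0) if no state in the canonical LR(0) collection has:
  - both a shift item (dot before a terminal) and a complete item (shift-reduce conflict), or
  - two or more complete items (reduce-reduce conflict; the accept item [S' → S .] counts as a complete item here).

Augment with S' → S and build the canonical LR(0) collection (I0 = CLOSURE({[S' → . S]}), then GOTO on every symbol after a dot until no new states appear). It has 19 states:
  I0: { [B → . F F], [F → . ( ) B], [F → . (], [S → . ( ) )], [S → . ) f], [S → . B B (], [S → . f )], [S → . f F f], [S' → . S] }  — shift
  I1: { [F → ( . ) B], [F → ( .], [S → ( . ) )] }  — shift, reduce
  I2: { [S → ) . f] }  — shift
  I3: { [B → . F F], [F → . ( ) B], [F → . (], [S → B . B (] }  — shift
  I4: { [B → F . F], [F → . ( ) B], [F → . (] }  — shift
  I5: { [S' → S .] }  — accept
  I6: { [F → . ( ) B], [F → . (], [S → f . )], [S → f . F f] }  — shift
  I7: { [F → ( . ) B], [F → ( .] }  — shift, reduce
  I8: { [S → f ) .] }  — reduce
  I9: { [S → f F . f] }  — shift
  I10: { [S → f F f .] }  — reduce
  I11: { [B → . F F], [F → ( ) . B], [F → . ( ) B], [F → . (] }  — shift
  I12: { [F → ( ) B .] }  — reduce
  I13: { [B → F F .] }  — reduce
  I14: { [S → B B . (] }  — shift
  I15: { [S → B B ( .] }  — reduce
  I16: { [S → ) f .] }  — reduce
  I17: { [B → . F F], [F → ( ) . B], [F → . ( ) B], [F → . (], [S → ( ) . )] }  — shift
  I18: { [S → ( ) ) .] }  — reduce

Conflict in state I1:
  Shift-reduce conflict between [F → ( .] and [F → ( . ) B]
So the grammar is NOT LR(0).

Answer: No. Shift-reduce conflict between [F → ( .] and [F → ( . ) B]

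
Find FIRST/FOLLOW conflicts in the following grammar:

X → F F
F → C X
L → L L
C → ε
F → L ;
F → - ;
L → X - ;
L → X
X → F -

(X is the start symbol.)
Nullable non-terminals: C.
C has a nullable alternative but only one production, so nothing to check.

F, L, X have no nullable alternative, so no FIRST/FOLLOW check is needed there.

No FIRST/FOLLOW conflicts found.

Answer: No FIRST/FOLLOW conflicts.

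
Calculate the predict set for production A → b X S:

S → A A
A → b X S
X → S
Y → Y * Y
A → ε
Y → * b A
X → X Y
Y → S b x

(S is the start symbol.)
PREDICT(A → b X S) = (FIRST(RHS) \ {ε}) ∪ (FOLLOW(A) if ε ∈ FIRST(RHS), i.e. RHS ⇒* ε)
FIRST(b X S) = { 'b' }
ε ∉ FIRST(b X S), so FOLLOW(A) is not added.
PREDICT(A → b X S) = { 'b' }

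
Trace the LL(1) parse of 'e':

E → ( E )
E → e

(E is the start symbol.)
LL(1) parsing maintains a stack (initially the start symbol over $) and the input. At each step: if the stack top is a terminal, match it against the current input token; if it is a non-terminal N, replace it with the RHS of M[N, lookahead] (the unique production whose predict set contains the lookahead).

Stack is shown with the top on the left.

Stack  Input  Action
--------------------
E $    e $    output E → e
e $    e $    match 'e'
$      $      accept

The string is accepted.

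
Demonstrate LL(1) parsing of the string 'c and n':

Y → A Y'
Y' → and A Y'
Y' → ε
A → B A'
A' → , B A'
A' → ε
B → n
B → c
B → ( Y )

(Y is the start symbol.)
LL(1) parsing maintains a stack (initially the start symbol over $) and the input. At each step: if the stack top is a terminal, match it against the current input token; if it is a non-terminal N, replace it with the RHS of M[N, lookahead] (the unique production whose predict set contains the lookahead).

Stack is shown with the top on the left.

Stack       Input      Action
-----------------------------
Y $         c and n $  output Y → A Y'
A Y' $      c and n $  output A → B A'
B A' Y' $   c and n $  output B → c
c A' Y' $   c and n $  match 'c'
A' Y' $     and n $    output A' → ε
Y' $        and n $    output Y' → and A Y'
and A Y' $  and n $    match 'and'
A Y' $      n $        output A → B A'
B A' Y' $   n $        output B → n
n A' Y' $   n $        match 'n'
A' Y' $     $          output A' → ε
Y' $        $          output Y' → ε
$           $          accept

The string is accepted.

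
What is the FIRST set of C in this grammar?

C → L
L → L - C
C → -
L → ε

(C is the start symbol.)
FIRST sets of the other non-terminals involved (by the same procedure, iterated to a fixed point):
  FIRST(L) = { '-', ε }

From C → L:
  - L is a non-terminal: add FIRST(L) \ {ε} = { '-' }
    L is nullable and nothing follows, so the whole right-hand side can vanish: ε ∈ FIRST(C)
From C → -:
  - '-' is a terminal: add '-' and stop

Collecting: FIRST(C) = { '-', ε }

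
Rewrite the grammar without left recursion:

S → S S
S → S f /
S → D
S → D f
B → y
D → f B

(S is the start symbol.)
S is directly left-recursive. The standard transformation for
  A → A α₁ | ... | A α_m | β₁ | ... | β_n
is
  A  → β₁ A' | ... | β_n A'
  A' → α₁ A' | ... | α_m A' | ε

S → D becomes S → D S'
S → D f becomes S → D f S'
S → S S becomes S' → S S'
S → S f / becomes S' → f / S'
Add S' → ε

Productions for other non-terminals are unchanged:
  B → y
  D → f B

Resulting grammar:
S → D S'
S → D f S'
S' → S S'
S' → f / S'
S' → ε
B → y
D → f B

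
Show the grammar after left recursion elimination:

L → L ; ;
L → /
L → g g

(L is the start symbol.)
L → / L'
L → g g L'
L' → ; ; L'
L' → ε

L is directly left-recursive. The standard transformation for
  A → A α₁ | ... | A α_m | β₁ | ... | β_n
is
  A  → β₁ A' | ... | β_n A'
  A' → α₁ A' | ... | α_m A' | ε

L → / becomes L → / L'
L → g g becomes L → g g L'
L → L ; ; becomes L' → ; ; L'
Add L' → ε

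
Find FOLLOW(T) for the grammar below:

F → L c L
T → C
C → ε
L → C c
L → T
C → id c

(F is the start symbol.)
To compute FOLLOW(T), find every occurrence of T on a right-hand side N → α T β: add FIRST(β) \ {ε}, and if β is empty or nullable also add FOLLOW(N). Iterate to a fixed point.

In L → T: T is at the end, add FOLLOW(L)

The FOLLOW sets referred to above (computed the same way, to a fixed point):
  FOLLOW(L) = { $, 'c' }

Taking the union: FOLLOW(T) = { $, 'c' }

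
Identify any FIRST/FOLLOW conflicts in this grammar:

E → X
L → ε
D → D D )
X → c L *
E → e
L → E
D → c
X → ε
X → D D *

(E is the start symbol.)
A FIRST/FOLLOW conflict occurs when a non-terminal N has a nullable alternative N → β (β ⇒* ε) and another alternative N → α with FIRST(α) ∩ FOLLOW(N) ≠ ∅: on such a lookahead the parser cannot decide between expanding α and letting N vanish via β.

Nullable non-terminals: E, L, X.
FIRST sets used below: FIRST(X) = { 'c', ε }, FIRST(E) = { 'c', 'e', ε }, FIRST(D) = { 'c' }

E: nullable alternative(s) E → X; FOLLOW(E) = { $, '*' }
  E → X: FIRST \ {ε} = { 'c' } — this is the only nullable alternative, skip
  E → e: FIRST \ {ε} = { 'e' } — disjoint from FOLLOW(E)

L: nullable alternative(s) L → ε, L → E; FOLLOW(L) = { '*' }
  L → ε: FIRST \ {ε} = { } — disjoint from FOLLOW(L)
  L → E: FIRST \ {ε} = { 'c', 'e' } — disjoint from FOLLOW(L)

X: nullable alternative(s) X → ε; FOLLOW(X) = { $, '*' }
  X → c L *: FIRST \ {ε} = { 'c' } — disjoint from FOLLOW(X)
  X → ε: FIRST \ {ε} = { } — this is the only nullable alternative, skip
  X → D D *: FIRST \ {ε} = { 'c' } — disjoint from FOLLOW(X)

D has no nullable alternative, so no FIRST/FOLLOW check is needed there.

No FIRST/FOLLOW conflicts found.

Answer: No FIRST/FOLLOW conflicts.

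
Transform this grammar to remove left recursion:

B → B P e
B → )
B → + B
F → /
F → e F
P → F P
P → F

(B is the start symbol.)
B → ) B'
B → + B B'
B' → P e B'
B' → ε
F → /
F → e F
P → F P
P → F

B is directly left-recursive. The standard transformation for
  A → A α₁ | ... | A α_m | β₁ | ... | β_n
is
  A  → β₁ A' | ... | β_n A'
  A' → α₁ A' | ... | α_m A' | ε

B → ) becomes B → ) B'
B → + B becomes B → + B B'
B → B P e becomes B' → P e B'
Add B' → ε

Productions for other non-terminals are unchanged:
  F → /
  F → e F
  P → F P
  P → F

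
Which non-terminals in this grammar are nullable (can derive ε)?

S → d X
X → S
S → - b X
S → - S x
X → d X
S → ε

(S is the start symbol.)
{ 'S', 'X' }

A non-terminal is nullable if it can derive ε (the empty string): either it has an ε-production, or it has a production whose right-hand side consists entirely of nullable non-terminals.

ε-productions: S → ε
So S is immediately nullable.
X → S: every symbol on the right is nullable, so X is nullable too.
Every non-terminal is now nullable.
Nullable = { 'S', 'X' }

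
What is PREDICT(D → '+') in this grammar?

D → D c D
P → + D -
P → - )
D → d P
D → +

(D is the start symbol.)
PREDICT(D → '+') = (FIRST(RHS) \ {ε}) ∪ (FOLLOW(D) if ε ∈ FIRST(RHS), i.e. RHS ⇒* ε)
FIRST('+') = { '+' }
ε ∉ FIRST('+'), so FOLLOW(D) is not added.
PREDICT(D → '+') = { '+' }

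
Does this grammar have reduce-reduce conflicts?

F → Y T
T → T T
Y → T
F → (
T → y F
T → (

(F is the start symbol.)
Augment with F' → F and build the canonical LR(0) collection (I0 = CLOSURE({[F' → . F]}), then GOTO on every symbol after a dot until no new states appear). It has 10 states:
  I0: { [F → . (], [F → . Y T], [F' → . F], [T → . (], [T → . T T], [T → . y F], [Y → . T] }  — shift
  I1: { [F → ( .], [T → ( .] }  — 2 reduces
  I2: { [F' → F .] }  — accept
  I3: { [T → . (], [T → . T T], [T → . y F], [T → T . T], [Y → T .] }  — shift, reduce
  I4: { [F → Y . T], [T → . (], [T → . T T], [T → . y F] }  — shift
  I5: { [F → . (], [F → . Y T], [T → . (], [T → . T T], [T → . y F], [T → y . F], [Y → . T] }  — shift
  I6: { [T → y F .] }  — reduce
  I7: { [T → ( .] }  — reduce
  I8: { [F → Y T .], [T → . (], [T → . T T], [T → . y F], [T → T . T] }  — shift, reduce
  I9: { [T → . (], [T → . T T], [T → . y F], [T → T . T], [T → T T .] }  — shift, reduce

I1 contains complete items [F → ( .], [T → ( .] — reduce-reduce conflict.

Answer: Yes — I1: [F → ( .] vs [T → ( .]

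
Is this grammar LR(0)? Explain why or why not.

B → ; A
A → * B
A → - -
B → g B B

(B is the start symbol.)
Yes, the grammar is LR(0)

Augment with B' → B and build the canonical LR(0) collection (I0 = CLOSURE({[B' → . B]}), then GOTO on every symbol after a dot until no new states appear). It has 11 states:
  I0: { [B → . ; A], [B → . g B B], [B' → . B] }  — shift
  I1: { [A → . * B], [A → . - -], [B → ; . A] }  — shift
  I2: { [B' → B .] }  — accept
  I3: { [B → . ; A], [B → . g B B], [B → g . B B] }  — shift
  I4: { [B → . ; A], [B → . g B B], [B → g B . B] }  — shift
  I5: { [B → g B B .] }  — reduce
  I6: { [A → * . B], [B → . ; A], [B → . g B B] }  — shift
  I7: { [A → - . -] }  — shift
  I8: { [B → ; A .] }  — reduce
  I9: { [A → - - .] }  — reduce
  I10: { [A → * B .] }  — reduce

Every state is either a pure shift/goto state or contains exactly one complete item and nothing to shift — no conflicts. The grammar is LR(0).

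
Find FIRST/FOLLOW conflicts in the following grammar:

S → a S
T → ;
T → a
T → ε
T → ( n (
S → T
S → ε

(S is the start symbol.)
A FIRST/FOLLOW conflict occurs when a non-terminal N has a nullable alternative N → β (β ⇒* ε) and another alternative N → α with FIRST(α) ∩ FOLLOW(N) ≠ ∅: on such a lookahead the parser cannot decide between expanding α and letting N vanish via β.

Nullable non-terminals: S, T.
FIRST sets used below: FIRST(T) = { '(', ';', 'a', ε }

S: nullable alternative(s) S → T, S → ε; FOLLOW(S) = { $ }
  S → a S: FIRST \ {ε} = { 'a' } — disjoint from FOLLOW(S)
  S → T: FIRST \ {ε} = { '(', ';', 'a' } — disjoint from FOLLOW(S)
  S → ε: FIRST \ {ε} = { } — disjoint from FOLLOW(S)

T: nullable alternative(s) T → ε; FOLLOW(T) = { $ }
  T → ;: FIRST \ {ε} = { ';' } — disjoint from FOLLOW(T)
  T → a: FIRST \ {ε} = { 'a' } — disjoint from FOLLOW(T)
  T → ε: FIRST \ {ε} = { } — this is the only nullable alternative, skip
  T → ( n (: FIRST \ {ε} = { '(' } — disjoint from FOLLOW(T)

No FIRST/FOLLOW conflicts found.

Answer: No FIRST/FOLLOW conflicts.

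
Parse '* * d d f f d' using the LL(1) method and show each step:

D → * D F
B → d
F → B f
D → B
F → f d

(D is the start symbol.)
LL(1) parsing maintains a stack (initially the start symbol over $) and the input. At each step: if the stack top is a terminal, match it against the current input token; if it is a non-terminal N, replace it with the RHS of M[N, lookahead] (the unique production whose predict set contains the lookahead).

Stack is shown with the top on the left.

Stack      Input            Action
----------------------------------
D $        * * d d f f d $  output D → * D F
* D F $    * * d d f f d $  match '*'
D F $      * d d f f d $    output D → * D F
* D F F $  * d d f f d $    match '*'
D F F $    d d f f d $      output D → B
B F F $    d d f f d $      output B → d
d F F $    d d f f d $      match 'd'
F F $      d f f d $        output F → B f
B f F $    d f f d $        output B → d
d f F $    d f f d $        match 'd'
f F $      f f d $          match 'f'
F $        f d $            output F → f d
f d $      f d $            match 'f'
d $        d $              match 'd'
$          $                accept

The string is accepted.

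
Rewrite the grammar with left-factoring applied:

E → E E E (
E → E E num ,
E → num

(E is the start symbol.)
Left-factoring transforms A → αβ₁ | αβ₂ into A → αA' and A' → β₁ | β₂
(α is the longest common prefix among the alternatives). Repeat until
no nonterminal has two alternatives with a common prefix.

Round 1: E has alternatives sharing prefix 'E E'. Introduce E': E → E E E'
  Add: E' → E (
  Add: E' → num ,

No remaining common prefixes — done.

Resulting grammar:
E → E E E'
E' → E (
E' → num ,
E → num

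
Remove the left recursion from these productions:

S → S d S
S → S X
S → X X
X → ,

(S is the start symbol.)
S → X X S'
S' → d S S'
S' → X S'
S' → ε
X → ,

S is directly left-recursive. The standard transformation for
  A → A α₁ | ... | A α_m | β₁ | ... | β_n
is
  A  → β₁ A' | ... | β_n A'
  A' → α₁ A' | ... | α_m A' | ε

S → X X becomes S → X X S'
S → S d S becomes S' → d S S'
S → S X becomes S' → X S'
Add S' → ε

Productions for other non-terminals are unchanged:
  X → ,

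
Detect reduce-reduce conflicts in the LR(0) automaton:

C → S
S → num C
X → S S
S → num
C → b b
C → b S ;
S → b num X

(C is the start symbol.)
A reduce-reduce conflict occurs when an LR(0) state has two complete items [A → α .] and [B → β .] — both call for a reduction, and with no lookahead the parser cannot choose between them.

Augment with C' → C and build the canonical LR(0) collection (I0 = CLOSURE({[C' → . C]}), then GOTO on every symbol after a dot until no new states appear). It has 16 states:
  I0: { [C → . S], [C → . b S ;], [C → . b b], [C' → . C], [S → . b num X], [S → . num C], [S → . num] }  — shift
  I1: { [C' → C .] }  — accept
  I2: { [C → S .] }  — reduce
  I3: { [C → b . S ;], [C → b . b], [S → . b num X], [S → . num C], [S → . num], [S → b . num X] }  — shift
  I4: { [C → . S], [C → . b S ;], [C → . b b], [S → . b num X], [S → . num C], [S → . num], [S → num . C], [S → num .] }  — shift, reduce
  I5: { [S → num C .] }  — reduce
  I6: { [C → b S . ;] }  — shift
  I7: { [C → b b .], [S → b . num X] }  — shift, reduce
  I8: { [C → . S], [C → . b S ;], [C → . b b], [S → . b num X], [S → . num C], [S → . num], [S → b num . X], [S → num . C], [S → num .], [X → . S S] }  — shift, reduce
  I9: { [C → S .], [S → . b num X], [S → . num C], [S → . num], [X → S . S] }  — shift, reduce
  I10: { [S → b num X .] }  — reduce
  I11: { [X → S S .] }  — reduce
  I12: { [S → b . num X] }  — shift
  I13: { [S → . b num X], [S → . num C], [S → . num], [S → b num . X], [X → . S S] }  — shift
  I14: { [S → . b num X], [S → . num C], [S → . num], [X → S . S] }  — shift
  I15: { [C → b S ; .] }  — reduce

No state contains more than one complete item.

Answer: No reduce-reduce conflicts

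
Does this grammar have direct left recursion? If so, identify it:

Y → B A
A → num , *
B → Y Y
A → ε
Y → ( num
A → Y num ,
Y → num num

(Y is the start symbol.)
Direct left recursion occurs when N → N α for some non-terminal N (the right-hand side begins with the left-hand side itself).

Y → B A: starts with B
A → num , *: starts with num
B → Y Y: starts with Y
A → ε: starts with ε
Y → ( num: starts with '('
A → Y num ,: starts with Y
Y → num num: starts with num

No direct left recursion found.

Answer: No direct left recursion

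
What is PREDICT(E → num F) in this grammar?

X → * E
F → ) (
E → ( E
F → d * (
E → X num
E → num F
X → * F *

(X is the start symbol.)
{ 'num' }

PREDICT(E → num F) = (FIRST(RHS) \ {ε}) ∪ (FOLLOW(E) if ε ∈ FIRST(RHS), i.e. RHS ⇒* ε)
FIRST(num F) = { 'num' }
ε ∉ FIRST(num F), so FOLLOW(E) is not added.
PREDICT(E → num F) = { 'num' }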